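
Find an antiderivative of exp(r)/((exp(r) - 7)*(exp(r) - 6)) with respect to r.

log(exp(r) - 7) - log(exp(r) - 6) + C

Let u = e^r, du = e^r dr.
The integral becomes ∫ du/((u-7)(u-6)); decompose into partial fractions.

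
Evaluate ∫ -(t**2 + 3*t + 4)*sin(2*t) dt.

Use integration by parts with u = t**2 + 3*t + 4, dv = -sin(2*t) dt, so v = cos(2*t)/2.
Apply parts 2 times (tabular method): alternate signs, differentiate u down to 0, integrate dv up.

t**2*cos(2*t)/2 - t*sin(2*t)/2 + 3*t*cos(2*t)/2 - 3*sin(2*t)/4 + 7*cos(2*t)/4 + C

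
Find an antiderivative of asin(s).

Use integration by parts with u = arcsin(s), dv = ds.
Then du = 1/sqrt(-s**2 + 1) ds.

s*asin(s) + sqrt(-s**2 + 1) + C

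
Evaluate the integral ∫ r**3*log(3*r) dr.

r**4*(log(r) + log(3))/4 - r**4/16 + C

Use integration by parts with u = log(3*r), dv = r**3 dr.
Then du = 1/r dr and v = r**4/4.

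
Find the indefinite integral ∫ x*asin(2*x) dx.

Use integration by parts with u = arcsin(2*x), dv = x dx.
Then du = 2/sqrt(-4*x**2 + 1) dx.

x**2*asin(2*x)/2 + x*sqrt(-4*x**2 + 1)/8 - asin(2*x)/16 + C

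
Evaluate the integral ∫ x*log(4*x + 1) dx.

Use integration by parts with u = log(4*x + 1), dv = x dx.
Then du = 4/(4*x + 1) dx and v = x**2/2.

x**2*log(4*x + 1)/2 - x**2/4 + x/8 - log(4*x + 1)/32 + C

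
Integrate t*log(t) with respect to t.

Use integration by parts with u = log(t), dv = t dt.
Then du = 1/t dt and v = t**2/2.

t**2*log(t)/2 - t**2/4 + C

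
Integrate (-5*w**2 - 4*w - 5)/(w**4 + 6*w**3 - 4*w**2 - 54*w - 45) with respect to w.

-31*log(w - 3)/96 + 3*log(w + 1)/16 - 19*log(w + 3)/12 + 55*log(w + 5)/32 + C

Factor the denominator: (w - 3)*(w + 1)*(w + 3)*(w + 5).
Partial-fraction decomposition: 55/(32*(w + 5)) - 19/(12*(w + 3)) + 3/(16*(w + 1)) - 31/(96*(w - 3)).
Integrate each term: A/(w−a) contributes A·log|w−a|.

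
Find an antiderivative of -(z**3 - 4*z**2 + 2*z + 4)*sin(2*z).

z**3*cos(2*z)/2 - 3*z**2*sin(2*z)/4 - 2*z**2*cos(2*z) + 2*z*sin(2*z) + z*cos(2*z)/4 - sin(2*z)/8 + 3*cos(2*z) + C

Use integration by parts with u = z**3 - 4*z**2 + 2*z + 4, dv = -sin(2*z) dz, so v = cos(2*z)/2.
Apply parts 3 times (tabular method): alternate signs, differentiate u down to 0, integrate dv up.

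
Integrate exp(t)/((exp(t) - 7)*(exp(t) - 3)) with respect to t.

log(exp(t) - 7)/4 - log(exp(t) - 3)/4 + C

Let u = e^t, du = e^t dt.
The integral becomes ∫ du/((u-7)(u-3)); decompose into partial fractions.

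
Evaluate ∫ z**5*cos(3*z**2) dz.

Let u = z², du = 2z dz; rewrite as (1/2)∫ u^2·cos(3u) du.
Now integrate by parts 2 times.

z**4*sin(3*z**2)/6 + z**2*cos(3*z**2)/9 - sin(3*z**2)/27 + C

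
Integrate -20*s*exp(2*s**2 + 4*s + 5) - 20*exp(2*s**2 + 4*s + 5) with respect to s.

Let u = 2*s**2 + 4*s + 5, so du = (4*s + 4) ds.
Rewriting, the integral becomes -5·∫ e^u du = -5·e^u.
Substituting back, u = 2*s**2 + 4*s + 5.

-5*exp(2*s**2 + 4*s + 5) + C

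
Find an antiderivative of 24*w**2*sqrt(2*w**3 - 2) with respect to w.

Let u = 2*w**3 - 2, so du = (6*w**2) dw.
Rewriting, the integral becomes 4·∫ √u du = 4·(2/3)u^(3/2).
Substituting back, u = 2*w**3 - 2.

8*(2*w**3 - 2)**(3/2)/3 + C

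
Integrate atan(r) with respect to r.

r*atan(r) - log(r**2 + 1)/2 + C

Use integration by parts with u = arctan(r), dv = dr.
Then du = 1/(r**2 + 1) dr.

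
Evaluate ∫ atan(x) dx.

Use integration by parts with u = arctan(x), dv = dx.
Then du = 1/(x**2 + 1) dx.

x*atan(x) - log(x**2 + 1)/2 + C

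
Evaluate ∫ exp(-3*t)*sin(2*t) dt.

-3*exp(-3*t)*sin(2*t)/13 - 2*exp(-3*t)*cos(2*t)/13 + C

Let I denote the integral. Integrate by parts with u = sin(2*t), dv = exp(-3*t) dt, so v = -exp(-3*t)/3: I = -exp(-3*t)*sin(2*t)/3 + (2/3)·∫ exp(-3*t)*cos(2*t) dt.
Apply parts again with u = cos(2*t), dv = exp(-3*t) dt: ∫ exp(-3*t)*cos(2*t) dt = -exp(-3*t)*cos(2*t)/3 − (2/3)·I. Substituting back brings back I: I = -exp(-3*t)*sin(2*t)/3 - 2*exp(-3*t)*cos(2*t)/9 − (4/9)·I.
Solving for I: (1 + 4/9)·I equals the remaining terms, so I = (9/13)·(-exp(-3*t)*sin(2*t)/3 - 2*exp(-3*t)*cos(2*t)/9).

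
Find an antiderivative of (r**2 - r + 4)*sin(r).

Use integration by parts with u = r**2 - r + 4, dv = sin(r) dr, so v = -cos(r).
Apply parts 2 times (tabular method): alternate signs, differentiate u down to 0, integrate dv up.

-r**2*cos(r) + 2*r*sin(r) + r*cos(r) - sin(r) - 2*cos(r) + C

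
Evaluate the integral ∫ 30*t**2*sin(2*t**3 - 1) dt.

-5*cos(2*t**3 - 1) + C

Let u = 2*t**3 - 1, so du = (6*t**2) dt.
Rewriting, the integral becomes 5·∫ sin(u) du = 5·-cos(u).
Substituting back, u = 2*t**3 - 1.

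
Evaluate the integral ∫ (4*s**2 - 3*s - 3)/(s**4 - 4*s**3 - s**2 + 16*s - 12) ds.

Factor the denominator: (s - 3)*(s - 2)*(s - 1)*(s + 2).
Partial-fraction decomposition: -19/(60*(s + 2)) - 1/(3*(s - 1)) - 7/(4*(s - 2)) + 12/(5*(s - 3)).
Integrate each term: A/(s−a) contributes A·log|s−a|.

12*log(s - 3)/5 - 7*log(s - 2)/4 - log(s - 1)/3 - 19*log(s + 2)/60 + C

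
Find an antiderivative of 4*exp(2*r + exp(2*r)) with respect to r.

Let u = exp(2*r), so du = (2*exp(2*r)) dr.
Rewriting, the integral becomes 2·∫ e^u du = 2·e^u.
Substituting back, u = exp(2*r).

2*exp(exp(2*r)) + C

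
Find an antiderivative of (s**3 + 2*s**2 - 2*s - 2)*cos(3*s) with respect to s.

s**3*sin(3*s)/3 + 2*s**2*sin(3*s)/3 + s**2*cos(3*s)/3 - 8*s*sin(3*s)/9 + 4*s*cos(3*s)/9 - 22*sin(3*s)/27 - 8*cos(3*s)/27 + C

Use integration by parts with u = s**3 + 2*s**2 - 2*s - 2, dv = cos(3*s) ds, so v = sin(3*s)/3.
Apply parts 3 times (tabular method): alternate signs, differentiate u down to 0, integrate dv up.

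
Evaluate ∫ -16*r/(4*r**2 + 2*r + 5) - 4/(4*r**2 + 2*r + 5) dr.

-2*log(4*r**2 + 2*r + 5) + C

Let u = 4*r**2 + 2*r + 5, so du = (8*r + 2) dr.
Rewriting, the integral becomes -2·∫ 1/u du = -2·log(u).
Substituting back, u = 4*r**2 + 2*r + 5.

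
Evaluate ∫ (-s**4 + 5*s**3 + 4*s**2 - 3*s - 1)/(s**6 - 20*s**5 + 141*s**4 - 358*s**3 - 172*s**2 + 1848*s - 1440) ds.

-4517*log(s - 6)/3200 + 3*log(s - 5) - 115*log(s - 4)/72 + log(s - 1)/225 + 5*log(s + 2)/1152 + 91/(80*s - 480) + C

Factor the denominator: (s - 6)**2*(s - 5)*(s - 4)*(s - 1)*(s + 2).
Partial-fraction decomposition: 5/(1152*(s + 2)) + 1/(225*(s - 1)) - 115/(72*(s - 4)) + 3/(s - 5) - 4517/(3200*(s - 6)) - 91/(80*(s - 6)**2).
Integrate each term; A/(s−a) gives A·log|s−a|; A/(s−a)² gives −A/(s−a).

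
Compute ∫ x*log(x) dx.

x**2*log(x)/2 - x**2/4 + C

Use integration by parts with u = log(x), dv = x dx.
Then du = 1/x dx and v = x**2/2.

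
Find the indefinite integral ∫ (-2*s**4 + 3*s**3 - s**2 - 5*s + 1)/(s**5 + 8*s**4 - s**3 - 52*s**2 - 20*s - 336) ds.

Factor the denominator: (s - 3)*(s + 4)*(s + 7)*(s**2 + 4).
Partial-fraction decomposition: (133*s + 288)/(1060*(s**2 + 4)) - 974/(265*(s + 7)) + 233/(140*(s + 4)) - 4/(35*(s - 3)).
Integrate each term; A/(s−a) gives A·log|s−a|; the (Bs+D)/(s²+p²) term gives a log and an atan.

-4*log(s - 3)/35 + 233*log(s + 4)/140 - 974*log(s + 7)/265 + 133*log(s**2 + 4)/2120 + 36*atan(s/2)/265 + C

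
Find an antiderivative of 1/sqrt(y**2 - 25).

Substitute y = 5·sec(θ), so dy = 5·sec(θ)*tan(θ) dθ and the radical becomes sqrt(y**2 - 25) = 5·tan(θ) by the Pythagorean identity.
Integrate the resulting trig expression in θ, then back-substitute sec(θ) = y/5, tan(θ) = sqrt(y**2 - 25)/5 (absorbing any constant into C).

log(y + sqrt(y**2 - 25)) + C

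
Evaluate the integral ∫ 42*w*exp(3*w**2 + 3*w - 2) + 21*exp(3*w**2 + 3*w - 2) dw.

Let u = 3*w**2 + 3*w - 2, so du = (6*w + 3) dw.
Rewriting, the integral becomes 7·∫ e^u du = 7·e^u.
Substituting back, u = 3*w**2 + 3*w - 2.

7*exp(3*w**2 + 3*w - 2) + C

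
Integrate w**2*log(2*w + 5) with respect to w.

Use integration by parts with u = log(2*w + 5), dv = w**2 dw.
Then du = 2/(2*w + 5) dw and v = w**3/3.

w**3*log(2*w + 5)/3 - w**3/9 + 5*w**2/12 - 25*w/12 + 125*log(2*w + 5)/24 + C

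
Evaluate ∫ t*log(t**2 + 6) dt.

Let u = t**2 + 6, so du = (2*t) dt.
The integral becomes (1/2)·∫ log(u) du; integrate by parts with u′=log(u), dv′=du.

t**2*log(t**2 + 6)/2 - t**2/2 + 3*log(t**2 + 6) + C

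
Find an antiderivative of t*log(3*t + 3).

Use integration by parts with u = log(3*t + 3), dv = t dt.
Then du = 3/(3*t + 3) dt and v = t**2/2.

t**2*log(3*t + 3)/2 - t**2/4 + t/2 - log(t + 1)/2 + C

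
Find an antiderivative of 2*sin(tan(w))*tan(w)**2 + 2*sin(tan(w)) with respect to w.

Let u = tan(w), so du = (tan(w)**2 + 1) dw.
Rewriting, the integral becomes 2·∫ sin(u) du = 2·-cos(u).
Substituting back, u = tan(w).

-2*cos(tan(w)) + C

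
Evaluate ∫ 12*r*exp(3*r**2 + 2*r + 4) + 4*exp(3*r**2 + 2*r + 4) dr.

Let u = 3*r**2 + 2*r + 4, so du = (6*r + 2) dr.
Rewriting, the integral becomes 2·∫ e^u du = 2·e^u.
Substituting back, u = 3*r**2 + 2*r + 4.

2*exp(3*r**2 + 2*r + 4) + C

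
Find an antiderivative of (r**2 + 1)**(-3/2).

r/sqrt(r**2 + 1) + C

Substitute r = tan(θ), so dr = sec(θ)^2 dθ and the radical becomes sqrt(r**2 + 1) = sec(θ) by the Pythagorean identity.
Integrate the resulting trig expression in θ, then back-substitute tan(θ) = r, sec(θ) = sqrt(r**2 + 1) (absorbing any constant into C).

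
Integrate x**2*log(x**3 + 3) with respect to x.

Let u = x**3 + 3, so du = (3*x**2) dx.
The integral becomes (1/3)·∫ log(u) du; integrate by parts with u′=log(u), dv′=du.

x**3*log(x**3 + 3)/3 - x**3/3 + log(x**3 + 3) + C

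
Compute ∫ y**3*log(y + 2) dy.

y**4*log(y + 2)/4 - y**4/16 + y**3/6 - y**2/2 + 2*y - 4*log(y + 2) + C

Use integration by parts with u = log(y + 2), dv = y**3 dy.
Then du = 1/(y + 2) dy and v = y**4/4.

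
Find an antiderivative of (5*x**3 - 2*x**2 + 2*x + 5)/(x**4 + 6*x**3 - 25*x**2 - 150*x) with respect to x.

-log(x)/30 + 59*log(x - 5)/55 - 68*log(x + 5)/5 + 1159*log(x + 6)/66 + C

Factor the denominator: x*(x - 5)*(x + 5)*(x + 6).
Partial-fraction decomposition: 1159/(66*(x + 6)) - 68/(5*(x + 5)) + 59/(55*(x - 5)) - 1/(30*x).
Integrate each term: A/(x−a) contributes A·log|x−a|.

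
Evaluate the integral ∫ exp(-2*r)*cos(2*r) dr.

exp(-2*r)*sin(2*r)/4 - exp(-2*r)*cos(2*r)/4 + C

Let I denote the integral. Integrate by parts with u = cos(2*r), dv = exp(-2*r) dr, so v = -exp(-2*r)/2: I = -exp(-2*r)*cos(2*r)/2 − ∫ exp(-2*r)*sin(2*r) dr.
Apply parts again with u = sin(2*r), dv = exp(-2*r) dr: ∫ exp(-2*r)*sin(2*r) dr = -exp(-2*r)*sin(2*r)/2 + I. Substituting back brings back I: I = exp(-2*r)*sin(2*r)/2 - exp(-2*r)*cos(2*r)/2 − I.
Solving for I: (1 + 1)·I equals the remaining terms, so I = (1/2)·(exp(-2*r)*sin(2*r)/2 - exp(-2*r)*cos(2*r)/2).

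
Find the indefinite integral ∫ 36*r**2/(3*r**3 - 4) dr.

Let u = 3*r**3 - 4, so du = (9*r**2) dr.
Rewriting, the integral becomes 4·∫ 1/u du = 4·log(u).
Substituting back, u = 3*r**3 - 4.

4*log(3*r**3 - 4) + C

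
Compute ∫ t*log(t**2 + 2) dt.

Let u = t**2 + 2, so du = (2*t) dt.
The integral becomes (1/2)·∫ log(u) du; integrate by parts with u′=log(u), dv′=du.

t**2*log(t**2 + 2)/2 - t**2/2 + log(t**2 + 2) + C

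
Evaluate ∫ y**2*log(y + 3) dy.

y**3*log(y + 3)/3 - y**3/9 + y**2/2 - 3*y + 9*log(y + 3) + C

Use integration by parts with u = log(y + 3), dv = y**2 dy.
Then du = 1/(y + 3) dy and v = y**3/3.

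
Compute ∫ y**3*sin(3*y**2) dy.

-y**2*cos(3*y**2)/6 + sin(3*y**2)/18 + C

Let u = y², du = 2y dy; rewrite as (1/2)∫ u^1·sin(3u) du.
Now integrate by parts 1 time.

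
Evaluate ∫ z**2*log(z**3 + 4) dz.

z**3*log(z**3 + 4)/3 - z**3/3 + 4*log(z**3 + 4)/3 + C

Let u = z**3 + 4, so du = (3*z**2) dz.
The integral becomes (1/3)·∫ log(u) du; integrate by parts with u′=log(u), dv′=du.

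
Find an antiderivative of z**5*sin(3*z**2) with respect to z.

Let u = z², du = 2z dz; rewrite as (1/2)∫ u^2·sin(3u) du.
Now integrate by parts 2 times.

-z**4*cos(3*z**2)/6 + z**2*sin(3*z**2)/9 + cos(3*z**2)/27 + C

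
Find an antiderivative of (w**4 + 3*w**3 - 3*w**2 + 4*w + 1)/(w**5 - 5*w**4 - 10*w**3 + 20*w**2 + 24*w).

Factor the denominator: w*(w - 6)*(w - 2)*(w + 1)*(w + 2).
Partial-fraction decomposition: -27/(64*(w + 2)) + 8/(21*(w + 1)) - 37/(96*(w - 2)) + 1861/(1344*(w - 6)) + 1/(24*w).
Integrate each term: A/(w−a) contributes A·log|w−a|.

log(w)/24 + 1861*log(w - 6)/1344 - 37*log(w - 2)/96 + 8*log(w + 1)/21 - 27*log(w + 2)/64 + C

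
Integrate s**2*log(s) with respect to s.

s**3*log(s)/3 - s**3/9 + C

Use integration by parts with u = log(s), dv = s**2 ds.
Then du = 1/s ds and v = s**3/3.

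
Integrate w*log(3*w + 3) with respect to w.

Use integration by parts with u = log(3*w + 3), dv = w dw.
Then du = 3/(3*w + 3) dw and v = w**2/2.

w**2*log(3*w + 3)/2 - w**2/4 + w/2 - log(w + 1)/2 + C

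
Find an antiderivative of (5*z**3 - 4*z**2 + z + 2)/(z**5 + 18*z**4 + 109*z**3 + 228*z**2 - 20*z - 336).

log(z - 1)/210 + 7*log(z + 2)/15 - 193*log(z + 4)/30 + 307*log(z + 6)/14 - 479*log(z + 7)/30 + C

Factor the denominator: (z - 1)*(z + 2)*(z + 4)*(z + 6)*(z + 7).
Partial-fraction decomposition: -479/(30*(z + 7)) + 307/(14*(z + 6)) - 193/(30*(z + 4)) + 7/(15*(z + 2)) + 1/(210*(z - 1)).
Integrate each term: A/(z−a) contributes A·log|z−a|.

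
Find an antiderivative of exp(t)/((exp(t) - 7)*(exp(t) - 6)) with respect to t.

Let u = e^t, du = e^t dt.
The integral becomes ∫ du/((u-6)(u-7)); decompose into partial fractions.

log(exp(t) - 7) - log(exp(t) - 6) + C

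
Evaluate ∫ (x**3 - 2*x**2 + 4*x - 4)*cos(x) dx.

Use integration by parts with u = x**3 - 2*x**2 + 4*x - 4, dv = cos(x) dx, so v = sin(x).
Apply parts 3 times (tabular method): alternate signs, differentiate u down to 0, integrate dv up.

x**3*sin(x) - 2*x**2*sin(x) + 3*x**2*cos(x) - 2*x*sin(x) - 4*x*cos(x) - 2*cos(x) + C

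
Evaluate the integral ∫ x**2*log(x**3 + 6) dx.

x**3*log(x**3 + 6)/3 - x**3/3 + 2*log(x**3 + 6) + C

Let u = x**3 + 6, so du = (3*x**2) dx.
The integral becomes (1/3)·∫ log(u) du; integrate by parts with u′=log(u), dv′=du.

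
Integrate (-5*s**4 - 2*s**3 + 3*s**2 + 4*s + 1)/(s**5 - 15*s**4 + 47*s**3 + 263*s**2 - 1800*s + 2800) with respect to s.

Factor the denominator: (s - 7)*(s - 5)*(s - 4)**2*(s + 5).
Partial-fraction decomposition: -2819/(9720*(s + 5)) - 26905/(243*(s - 4)) - 1343/(27*(s - 4)**2) + 3279/(20*(s - 5)) - 12515/(216*(s - 7)).
Integrate each term; A/(s−a) gives A·log|s−a|; A/(s−a)² gives −A/(s−a).

-12515*log(s - 7)/216 + 3279*log(s - 5)/20 - 26905*log(s - 4)/243 - 2819*log(s + 5)/9720 + 1343/(27*s - 108) + C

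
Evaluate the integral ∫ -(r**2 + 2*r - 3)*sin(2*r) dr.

r**2*cos(2*r)/2 - r*sin(2*r)/2 + r*cos(2*r) - sin(2*r)/2 - 7*cos(2*r)/4 + C

Use integration by parts with u = r**2 + 2*r - 3, dv = -sin(2*r) dr, so v = cos(2*r)/2.
Apply parts 2 times (tabular method): alternate signs, differentiate u down to 0, integrate dv up.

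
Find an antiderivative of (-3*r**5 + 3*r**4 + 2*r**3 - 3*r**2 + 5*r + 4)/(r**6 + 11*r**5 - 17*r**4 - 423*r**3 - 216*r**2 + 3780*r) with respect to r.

log(r)/945 - 304*log(r - 5)/605 + 22*log(r - 3)/243 + 1910675*log(r + 6)/29403 - 473*log(r + 7)/7 + 13325/(297*r + 1782) + C

Factor the denominator: r*(r - 5)*(r - 3)*(r + 6)**2*(r + 7).
Partial-fraction decomposition: -473/(7*(r + 7)) + 1910675/(29403*(r + 6)) - 13325/(297*(r + 6)**2) + 22/(243*(r - 3)) - 304/(605*(r - 5)) + 1/(945*r).
Integrate each term; A/(r−a) gives A·log|r−a|; A/(r−a)² gives −A/(r−a).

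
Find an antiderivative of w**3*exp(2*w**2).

Let u = w², du = 2w dw; rewrite as (1/2)∫ u^1·exp(2u) du.
Now integrate by parts 1 time.

(2*w**2 - 1)*exp(2*w**2)/8 + C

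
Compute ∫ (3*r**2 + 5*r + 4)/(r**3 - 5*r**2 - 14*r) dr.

Factor the denominator: r*(r - 7)*(r + 2).
Partial-fraction decomposition: 1/(3*(r + 2)) + 62/(21*(r - 7)) - 2/(7*r).
Integrate each term: A/(r−a) contributes A·log|r−a|.

-2*log(r)/7 + 62*log(r - 7)/21 + log(r + 2)/3 + C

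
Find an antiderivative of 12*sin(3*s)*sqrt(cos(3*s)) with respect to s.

Let u = cos(3*s), so du = (-3*sin(3*s)) ds.
Rewriting, the integral becomes -4·∫ √u du = -4·(2/3)u^(3/2).
Substituting back, u = cos(3*s).

-8*cos(3*s)**(3/2)/3 + C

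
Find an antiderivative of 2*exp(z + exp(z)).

2*exp(exp(z)) + C

Let u = exp(z), so du = (exp(z)) dz.
Rewriting, the integral becomes 2·∫ e^u du = 2·e^u.
Substituting back, u = exp(z).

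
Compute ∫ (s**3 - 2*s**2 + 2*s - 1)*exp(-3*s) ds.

(-9*s**3 + 9*s**2 - 12*s + 5)*exp(-3*s)/27 + C

Use integration by parts with u = s**3 - 2*s**2 + 2*s - 1, dv = exp(-3*s) ds, so v = -exp(-3*s)/3.
Apply parts 3 times (tabular method): alternate signs, differentiate u down to 0, integrate dv up.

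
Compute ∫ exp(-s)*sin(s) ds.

-exp(-s)*sin(s)/2 - exp(-s)*cos(s)/2 + C

Let I denote the integral. Integrate by parts with u = sin(s), dv = exp(-s) ds, so v = -exp(-s): I = -exp(-s)*sin(s) + ∫ exp(-s)*cos(s) ds.
Apply parts again with u = cos(s), dv = exp(-s) ds: ∫ exp(-s)*cos(s) ds = -exp(-s)*cos(s) − I. Substituting back brings back I: I = -exp(-s)*sin(s) - exp(-s)*cos(s) − I.
Solving for I: (1 + 1)·I equals the remaining terms, so I = (1/2)·(-exp(-s)*sin(s) - exp(-s)*cos(s)).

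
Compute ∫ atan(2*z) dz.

z*atan(2*z) - log(4*z**2 + 1)/4 + C

Use integration by parts with u = arctan(2*z), dv = dz.
Then du = 2/(4*z**2 + 1) dz.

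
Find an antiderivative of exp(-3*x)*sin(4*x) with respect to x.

-3*exp(-3*x)*sin(4*x)/25 - 4*exp(-3*x)*cos(4*x)/25 + C

Let I denote the integral. Integrate by parts with u = sin(4*x), dv = exp(-3*x) dx, so v = -exp(-3*x)/3: I = -exp(-3*x)*sin(4*x)/3 + (4/3)·∫ exp(-3*x)*cos(4*x) dx.
Apply parts again with u = cos(4*x), dv = exp(-3*x) dx: ∫ exp(-3*x)*cos(4*x) dx = -exp(-3*x)*cos(4*x)/3 − (4/3)·I. Substituting back brings back I: I = -exp(-3*x)*sin(4*x)/3 - 4*exp(-3*x)*cos(4*x)/9 − (16/9)·I.
Solving for I: (1 + 16/9)·I equals the remaining terms, so I = (9/25)·(-exp(-3*x)*sin(4*x)/3 - 4*exp(-3*x)*cos(4*x)/9).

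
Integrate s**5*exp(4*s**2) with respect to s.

(8*s**4 - 4*s**2 + 1)*exp(4*s**2)/64 + C

Let u = s², du = 2s ds; rewrite as (1/2)∫ u^2·exp(4u) du.
Now integrate by parts 2 times.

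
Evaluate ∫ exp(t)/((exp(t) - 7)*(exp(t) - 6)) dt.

Let u = e^t, du = e^t dt.
The integral becomes ∫ du/((u-6)(u-7)); decompose into partial fractions.

log(exp(t) - 7) - log(exp(t) - 6) + C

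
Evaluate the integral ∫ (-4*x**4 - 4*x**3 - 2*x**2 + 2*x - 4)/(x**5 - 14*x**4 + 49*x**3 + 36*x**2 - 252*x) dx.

log(x)/63 - 922*log(x - 7)/21 + 382*log(x - 6)/9 - 112*log(x - 3)/45 - log(x + 2)/15 + C

Factor the denominator: x*(x - 7)*(x - 6)*(x - 3)*(x + 2).
Partial-fraction decomposition: -1/(15*(x + 2)) - 112/(45*(x - 3)) + 382/(9*(x - 6)) - 922/(21*(x - 7)) + 1/(63*x).
Integrate each term: A/(x−a) contributes A·log|x−a|.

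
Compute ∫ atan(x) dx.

x*atan(x) - log(x**2 + 1)/2 + C

Use integration by parts with u = arctan(x), dv = dx.
Then du = 1/(x**2 + 1) dx.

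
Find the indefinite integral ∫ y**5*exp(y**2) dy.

(y**4 - 2*y**2 + 2)*exp(y**2)/2 + C

Let u = y², du = 2y dy; rewrite as (1/2)∫ u^2·exp(1u) du.
Now integrate by parts 2 times.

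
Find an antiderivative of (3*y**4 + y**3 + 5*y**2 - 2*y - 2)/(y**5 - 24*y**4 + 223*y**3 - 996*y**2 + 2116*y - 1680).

1555*log(y - 7)/6 - 2135*log(y - 6)/4 + 2113*log(y - 5)/6 - 451*log(y - 4)/6 + 7*log(y - 2)/12 + C

Factor the denominator: (y - 7)*(y - 6)*(y - 5)*(y - 4)*(y - 2).
Partial-fraction decomposition: 7/(12*(y - 2)) - 451/(6*(y - 4)) + 2113/(6*(y - 5)) - 2135/(4*(y - 6)) + 1555/(6*(y - 7)).
Integrate each term: A/(y−a) contributes A·log|y−a|.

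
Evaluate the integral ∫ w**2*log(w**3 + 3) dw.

Let u = w**3 + 3, so du = (3*w**2) dw.
The integral becomes (1/3)·∫ log(u) du; integrate by parts with u′=log(u), dv′=du.

w**3*log(w**3 + 3)/3 - w**3/3 + log(w**3 + 3) + C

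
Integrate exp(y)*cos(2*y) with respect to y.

Let I denote the integral. Integrate by parts with u = cos(2*y), dv = exp(y) dy, so v = exp(y): I = exp(y)*cos(2*y) + 2·∫ exp(y)*sin(2*y) dy.
Apply parts again with u = sin(2*y), dv = exp(y) dy: ∫ exp(y)*sin(2*y) dy = exp(y)*sin(2*y) − 2·I. Substituting back brings back I: I = 2*exp(y)*sin(2*y) + exp(y)*cos(2*y) − 4·I.
Solving for I: (1 + 4)·I equals the remaining terms, so I = (1/5)·(2*exp(y)*sin(2*y) + exp(y)*cos(2*y)).

2*exp(y)*sin(2*y)/5 + exp(y)*cos(2*y)/5 + C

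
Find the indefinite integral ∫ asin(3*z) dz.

z*asin(3*z) + sqrt(-9*z**2 + 1)/3 + C

Use integration by parts with u = arcsin(3*z), dv = dz.
Then du = 3/sqrt(-9*z**2 + 1) dz.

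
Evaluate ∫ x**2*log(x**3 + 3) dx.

Let u = x**3 + 3, so du = (3*x**2) dx.
The integral becomes (1/3)·∫ log(u) du; integrate by parts with u′=log(u), dv′=du.

x**3*log(x**3 + 3)/3 - x**3/3 + log(x**3 + 3) + C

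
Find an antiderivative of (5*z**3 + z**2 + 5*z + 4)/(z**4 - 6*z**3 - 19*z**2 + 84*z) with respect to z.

Factor the denominator: z*(z - 7)*(z - 3)*(z + 4).
Partial-fraction decomposition: 80/(77*(z + 4)) - 163/(84*(z - 3)) + 1803/(308*(z - 7)) + 1/(21*z).
Integrate each term: A/(z−a) contributes A·log|z−a|.

log(z)/21 + 1803*log(z - 7)/308 - 163*log(z - 3)/84 + 80*log(z + 4)/77 + C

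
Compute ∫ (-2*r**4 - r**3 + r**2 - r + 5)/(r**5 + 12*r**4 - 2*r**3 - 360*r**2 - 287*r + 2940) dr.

-559*log(r - 4)/1089 + 89*log(r - 3)/400 - 545*log(r + 5)/144 + 12557*log(r + 7)/6050 - 2199/(110*r + 770) + C

Factor the denominator: (r - 4)*(r - 3)*(r + 5)*(r + 7)**2.
Partial-fraction decomposition: 12557/(6050*(r + 7)) + 2199/(110*(r + 7)**2) - 545/(144*(r + 5)) + 89/(400*(r - 3)) - 559/(1089*(r - 4)).
Integrate each term; A/(r−a) gives A·log|r−a|; A/(r−a)² gives −A/(r−a).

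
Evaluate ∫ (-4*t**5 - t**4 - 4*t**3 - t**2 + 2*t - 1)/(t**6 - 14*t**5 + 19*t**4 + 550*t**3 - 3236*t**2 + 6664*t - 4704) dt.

Factor the denominator: (t - 7)*(t - 6)*(t - 4)*(t - 2)**2*(t + 7).
Partial-fraction decomposition: -22045/(54054*(t + 7)) + 33029/(21600*(t - 2)) + 59/(120*(t - 2)**2) - 1539/(88*(t - 4)) + 33289/(416*(t - 6)) - 23679/(350*(t - 7)).
Integrate each term; A/(t−a) gives A·log|t−a|; A/(t−a)² gives −A/(t−a).

-23679*log(t - 7)/350 + 33289*log(t - 6)/416 - 1539*log(t - 4)/88 + 33029*log(t - 2)/21600 - 22045*log(t + 7)/54054 - 59/(120*t - 240) + C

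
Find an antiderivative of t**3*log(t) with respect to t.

Use integration by parts with u = log(t), dv = t**3 dt.
Then du = 1/t dt and v = t**4/4.

t**4*log(t)/4 - t**4/16 + C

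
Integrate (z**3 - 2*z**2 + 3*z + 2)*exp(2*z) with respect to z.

(4*z**3 - 14*z**2 + 26*z - 5)*exp(2*z)/8 + C

Use integration by parts with u = z**3 - 2*z**2 + 3*z + 2, dv = exp(2*z) dz, so v = exp(2*z)/2.
Apply parts 3 times (tabular method): alternate signs, differentiate u down to 0, integrate dv up.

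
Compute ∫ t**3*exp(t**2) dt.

(t**2 - 1)*exp(t**2)/2 + C

Let u = t², du = 2t dt; rewrite as (1/2)∫ u^1·exp(1u) du.
Now integrate by parts 1 time.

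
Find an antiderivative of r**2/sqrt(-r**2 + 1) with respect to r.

Substitute r = sin(θ), so dr = cos(θ) dθ and the radical becomes sqrt(-r**2 + 1) = cos(θ) by the Pythagorean identity.
Integrate the resulting trig expression in θ, then back-substitute θ = asin(r), sin(θ) = r, cos(θ) = sqrt(-r**2 + 1) (absorbing any constant into C).

-r*sqrt(-r**2 + 1)/2 + asin(r)/2 + C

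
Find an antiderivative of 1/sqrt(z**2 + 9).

log(z + sqrt(z**2 + 9)) + C

Substitute z = 3·tan(θ), so dz = 3·sec(θ)^2 dθ and the radical becomes sqrt(z**2 + 9) = 3·sec(θ) by the Pythagorean identity.
Integrate the resulting trig expression in θ, then back-substitute tan(θ) = z/3, sec(θ) = sqrt(z**2 + 9)/3 (absorbing any constant into C).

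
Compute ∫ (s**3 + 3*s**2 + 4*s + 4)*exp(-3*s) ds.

Use integration by parts with u = s**3 + 3*s**2 + 4*s + 4, dv = exp(-3*s) ds, so v = -exp(-3*s)/3.
Apply parts 3 times (tabular method): alternate signs, differentiate u down to 0, integrate dv up.

(-9*s**3 - 36*s**2 - 60*s - 56)*exp(-3*s)/27 + C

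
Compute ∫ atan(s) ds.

s*atan(s) - log(s**2 + 1)/2 + C

Use integration by parts with u = arctan(s), dv = ds.
Then du = 1/(s**2 + 1) ds.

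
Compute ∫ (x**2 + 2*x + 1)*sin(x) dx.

Use integration by parts with u = x**2 + 2*x + 1, dv = sin(x) dx, so v = -cos(x).
Apply parts 2 times (tabular method): alternate signs, differentiate u down to 0, integrate dv up.

-x**2*cos(x) + 2*x*sin(x) - 2*x*cos(x) + 2*sin(x) + cos(x) + C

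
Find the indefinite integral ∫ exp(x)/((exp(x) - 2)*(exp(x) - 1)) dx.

Let u = e^x, du = e^x dx.
The integral becomes ∫ du/((u-2)(u-1)); decompose into partial fractions.

log(exp(x) - 2) - log(exp(x) - 1) + C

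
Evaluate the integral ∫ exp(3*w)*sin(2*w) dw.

Let I denote the integral. Integrate by parts with u = sin(2*w), dv = exp(3*w) dw, so v = exp(3*w)/3: I = exp(3*w)*sin(2*w)/3 − (2/3)·∫ exp(3*w)*cos(2*w) dw.
Apply parts again with u = cos(2*w), dv = exp(3*w) dw: ∫ exp(3*w)*cos(2*w) dw = exp(3*w)*cos(2*w)/3 + (2/3)·I. Substituting back brings back I: I = exp(3*w)*sin(2*w)/3 - 2*exp(3*w)*cos(2*w)/9 − (4/9)·I.
Solving for I: (1 + 4/9)·I equals the remaining terms, so I = (9/13)·(exp(3*w)*sin(2*w)/3 - 2*exp(3*w)*cos(2*w)/9).

3*exp(3*w)*sin(2*w)/13 - 2*exp(3*w)*cos(2*w)/13 + C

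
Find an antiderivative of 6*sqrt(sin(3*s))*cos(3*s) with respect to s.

4*sin(3*s)**(3/2)/3 + C

Let u = sin(3*s), so du = (3*cos(3*s)) ds.
Rewriting, the integral becomes 2·∫ √u du = 2·(2/3)u^(3/2).
Substituting back, u = sin(3*s).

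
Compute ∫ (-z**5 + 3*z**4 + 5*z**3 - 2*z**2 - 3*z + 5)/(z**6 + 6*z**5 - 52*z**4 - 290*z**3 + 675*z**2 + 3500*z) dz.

log(z)/700 - 6727*log(z - 5)/38880 - 1457*log(z + 4)/972 + 869*log(z + 5)/200 - 22223*log(z + 7)/6048 + 137/(1080*z - 5400) + C

Factor the denominator: z*(z - 5)**2*(z + 4)*(z + 5)*(z + 7).
Partial-fraction decomposition: -22223/(6048*(z + 7)) + 869/(200*(z + 5)) - 1457/(972*(z + 4)) - 6727/(38880*(z - 5)) - 137/(1080*(z - 5)**2) + 1/(700*z).
Integrate each term; A/(z−a) gives A·log|z−a|; A/(z−a)² gives −A/(z−a).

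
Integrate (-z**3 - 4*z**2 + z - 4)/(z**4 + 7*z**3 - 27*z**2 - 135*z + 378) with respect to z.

-821*log(z - 3)/2025 + 62*log(z + 6)/81 - 34*log(z + 7)/25 + 32/(45*z - 135) + C

Factor the denominator: (z - 3)**2*(z + 6)*(z + 7).
Partial-fraction decomposition: -34/(25*(z + 7)) + 62/(81*(z + 6)) - 821/(2025*(z - 3)) - 32/(45*(z - 3)**2).
Integrate each term; A/(z−a) gives A·log|z−a|; A/(z−a)² gives −A/(z−a).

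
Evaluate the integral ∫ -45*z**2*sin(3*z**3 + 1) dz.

5*cos(3*z**3 + 1) + C

Let u = 3*z**3 + 1, so du = (9*z**2) dz.
Rewriting, the integral becomes -5·∫ sin(u) du = -5·-cos(u).
Substituting back, u = 3*z**3 + 1.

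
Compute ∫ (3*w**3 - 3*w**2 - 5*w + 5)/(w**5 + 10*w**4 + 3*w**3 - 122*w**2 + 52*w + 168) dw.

Factor the denominator: (w - 2)**2*(w + 1)*(w + 6)*(w + 7).
Partial-fraction decomposition: -568/(243*(w + 7)) + 721/(320*(w + 6)) + 2/(135*(w + 1)) + 1081/(15552*(w - 2)) + 7/(216*(w - 2)**2).
Integrate each term; A/(w−a) gives A·log|w−a|; A/(w−a)² gives −A/(w−a).

1081*log(w - 2)/15552 + 2*log(w + 1)/135 + 721*log(w + 6)/320 - 568*log(w + 7)/243 - 7/(216*w - 432) + C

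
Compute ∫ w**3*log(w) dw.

Use integration by parts with u = log(w), dv = w**3 dw.
Then du = 1/w dw and v = w**4/4.

w**4*log(w)/4 - w**4/16 + C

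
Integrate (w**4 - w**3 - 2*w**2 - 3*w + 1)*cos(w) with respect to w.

w**4*sin(w) - w**3*sin(w) + 4*w**3*cos(w) - 14*w**2*sin(w) - 3*w**2*cos(w) + 3*w*sin(w) - 28*w*cos(w) + 29*sin(w) + 3*cos(w) + C

Use integration by parts with u = w**4 - w**3 - 2*w**2 - 3*w + 1, dv = cos(w) dw, so v = sin(w).
Apply parts 4 times (tabular method): alternate signs, differentiate u down to 0, integrate dv up.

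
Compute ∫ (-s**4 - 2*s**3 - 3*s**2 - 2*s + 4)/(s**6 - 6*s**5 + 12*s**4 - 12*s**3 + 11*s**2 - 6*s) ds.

Factor the denominator: s*(s - 3)*(s - 2)*(s - 1)*(s**2 + 1).
Partial-fraction decomposition: -3/(5*(s**2 + 1)) - 1/(s - 1) + 22/(5*(s - 2)) - 41/(15*(s - 3)) - 2/(3*s).
Integrate each term; A/(s−a) gives A·log|s−a|; the (Bs+D)/(s²+p²) term gives a log and an atan.

-2*log(s)/3 - 41*log(s - 3)/15 + 22*log(s - 2)/5 - log(s - 1) - 3*atan(s)/5 + C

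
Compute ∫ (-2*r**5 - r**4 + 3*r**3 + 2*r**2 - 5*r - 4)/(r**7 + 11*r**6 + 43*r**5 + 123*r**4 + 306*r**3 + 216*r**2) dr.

log(r)/324 + log(r + 1)/150 - 103*log(r + 4)/150 + 6853*log(r + 6)/8100 - 137*log(r**2 + 9)/1620 + 479*atan(r/3)/4050 + 1/(54*r) + C

Factor the denominator: r**2*(r + 1)*(r + 4)*(r + 6)*(r**2 + 9).
Partial-fraction decomposition: -(685*r - 1437)/(4050*(r**2 + 9)) + 6853/(8100*(r + 6)) - 103/(150*(r + 4)) + 1/(150*(r + 1)) + 1/(324*r) - 1/(54*r**2).
Integrate each term; A/(r−a) gives A·log|r−a|; the (Br+D)/(r²+p²) term gives a log and an atan.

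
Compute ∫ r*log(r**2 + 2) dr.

r**2*log(r**2 + 2)/2 - r**2/2 + log(r**2 + 2) + C

Let u = r**2 + 2, so du = (2*r) dr.
The integral becomes (1/2)·∫ log(u) du; integrate by parts with u′=log(u), dv′=du.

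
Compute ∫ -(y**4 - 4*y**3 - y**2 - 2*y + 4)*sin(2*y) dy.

Use integration by parts with u = y**4 - 4*y**3 - y**2 - 2*y + 4, dv = -sin(2*y) dy, so v = cos(2*y)/2.
Apply parts 4 times (tabular method): alternate signs, differentiate u down to 0, integrate dv up.

y**4*cos(2*y)/2 - y**3*sin(2*y) - 2*y**3*cos(2*y) + 3*y**2*sin(2*y) - 2*y**2*cos(2*y) + 2*y*sin(2*y) + 2*y*cos(2*y) - sin(2*y) + 3*cos(2*y) + C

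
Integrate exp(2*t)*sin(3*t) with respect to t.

Let I denote the integral. Integrate by parts with u = sin(3*t), dv = exp(2*t) dt, so v = exp(2*t)/2: I = exp(2*t)*sin(3*t)/2 − (3/2)·∫ exp(2*t)*cos(3*t) dt.
Apply parts again with u = cos(3*t), dv = exp(2*t) dt: ∫ exp(2*t)*cos(3*t) dt = exp(2*t)*cos(3*t)/2 + (3/2)·I. Substituting back brings back I: I = exp(2*t)*sin(3*t)/2 - 3*exp(2*t)*cos(3*t)/4 − (9/4)·I.
Solving for I: (1 + 9/4)·I equals the remaining terms, so I = (4/13)·(exp(2*t)*sin(3*t)/2 - 3*exp(2*t)*cos(3*t)/4).

2*exp(2*t)*sin(3*t)/13 - 3*exp(2*t)*cos(3*t)/13 + C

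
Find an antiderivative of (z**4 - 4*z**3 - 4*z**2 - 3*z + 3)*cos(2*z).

z**4*sin(2*z)/2 - 2*z**3*sin(2*z) + z**3*cos(2*z) - 7*z**2*sin(2*z)/2 - 3*z**2*cos(2*z) + 3*z*sin(2*z)/2 - 7*z*cos(2*z)/2 + 13*sin(2*z)/4 + 3*cos(2*z)/4 + C

Use integration by parts with u = z**4 - 4*z**3 - 4*z**2 - 3*z + 3, dv = cos(2*z) dz, so v = sin(2*z)/2.
Apply parts 4 times (tabular method): alternate signs, differentiate u down to 0, integrate dv up.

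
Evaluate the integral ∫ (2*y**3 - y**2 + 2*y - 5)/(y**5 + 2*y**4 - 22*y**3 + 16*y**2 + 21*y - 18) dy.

23*log(y - 3)/72 - 11*log(y - 1)/49 + log(y + 1)/8 - 97*log(y + 6)/441 - 1/(14*y - 14) + C

Factor the denominator: (y - 3)*(y - 1)**2*(y + 1)*(y + 6).
Partial-fraction decomposition: -97/(441*(y + 6)) + 1/(8*(y + 1)) - 11/(49*(y - 1)) + 1/(14*(y - 1)**2) + 23/(72*(y - 3)).
Integrate each term; A/(y−a) gives A·log|y−a|; A/(y−a)² gives −A/(y−a).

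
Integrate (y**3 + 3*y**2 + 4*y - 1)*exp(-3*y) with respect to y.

Use integration by parts with u = y**3 + 3*y**2 + 4*y - 1, dv = exp(-3*y) dy, so v = -exp(-3*y)/3.
Apply parts 3 times (tabular method): alternate signs, differentiate u down to 0, integrate dv up.

(-9*y**3 - 36*y**2 - 60*y - 11)*exp(-3*y)/27 + C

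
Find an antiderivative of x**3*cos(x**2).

x**2*sin(x**2)/2 + cos(x**2)/2 + C

Let u = x², du = 2x dx; rewrite as (1/2)∫ u^1·cos(1u) du.
Now integrate by parts 1 time.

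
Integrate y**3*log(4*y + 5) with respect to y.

y**4*log(4*y + 5)/4 - y**4/16 + 5*y**3/48 - 25*y**2/128 + 125*y/256 - 625*log(4*y + 5)/1024 + C

Use integration by parts with u = log(4*y + 5), dv = y**3 dy.
Then du = 4/(4*y + 5) dy and v = y**4/4.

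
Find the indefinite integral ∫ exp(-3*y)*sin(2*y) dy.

-3*exp(-3*y)*sin(2*y)/13 - 2*exp(-3*y)*cos(2*y)/13 + C

Let I denote the integral. Integrate by parts with u = sin(2*y), dv = exp(-3*y) dy, so v = -exp(-3*y)/3: I = -exp(-3*y)*sin(2*y)/3 + (2/3)·∫ exp(-3*y)*cos(2*y) dy.
Apply parts again with u = cos(2*y), dv = exp(-3*y) dy: ∫ exp(-3*y)*cos(2*y) dy = -exp(-3*y)*cos(2*y)/3 − (2/3)·I. Substituting back brings back I: I = -exp(-3*y)*sin(2*y)/3 - 2*exp(-3*y)*cos(2*y)/9 − (4/9)·I.
Solving for I: (1 + 4/9)·I equals the remaining terms, so I = (9/13)·(-exp(-3*y)*sin(2*y)/3 - 2*exp(-3*y)*cos(2*y)/9).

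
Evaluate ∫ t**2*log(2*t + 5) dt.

Use integration by parts with u = log(2*t + 5), dv = t**2 dt.
Then du = 2/(2*t + 5) dt and v = t**3/3.

t**3*log(2*t + 5)/3 - t**3/9 + 5*t**2/12 - 25*t/12 + 125*log(2*t + 5)/24 + C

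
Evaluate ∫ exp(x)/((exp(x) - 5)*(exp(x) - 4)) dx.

log(exp(x) - 5) - log(exp(x) - 4) + C

Let u = e^x, du = e^x dx.
The integral becomes ∫ du/((u-5)(u-4)); decompose into partial fractions.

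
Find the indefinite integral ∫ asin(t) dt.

Use integration by parts with u = arcsin(t), dv = dt.
Then du = 1/sqrt(-t**2 + 1) dt.

t*asin(t) + sqrt(-t**2 + 1) + C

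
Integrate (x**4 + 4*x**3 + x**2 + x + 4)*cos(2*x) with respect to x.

x**4*sin(2*x)/2 + 2*x**3*sin(2*x) + x**3*cos(2*x) - x**2*sin(2*x) + 3*x**2*cos(2*x) - 5*x*sin(2*x)/2 - x*cos(2*x) + 5*sin(2*x)/2 - 5*cos(2*x)/4 + C

Use integration by parts with u = x**4 + 4*x**3 + x**2 + x + 4, dv = cos(2*x) dx, so v = sin(2*x)/2.
Apply parts 4 times (tabular method): alternate signs, differentiate u down to 0, integrate dv up.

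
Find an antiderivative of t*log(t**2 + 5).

t**2*log(t**2 + 5)/2 - t**2/2 + 5*log(t**2 + 5)/2 + C

Let u = t**2 + 5, so du = (2*t) dt.
The integral becomes (1/2)·∫ log(u) du; integrate by parts with u′=log(u), dv′=du.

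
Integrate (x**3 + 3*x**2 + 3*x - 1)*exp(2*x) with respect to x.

Use integration by parts with u = x**3 + 3*x**2 + 3*x - 1, dv = exp(2*x) dx, so v = exp(2*x)/2.
Apply parts 3 times (tabular method): alternate signs, differentiate u down to 0, integrate dv up.

(4*x**3 + 6*x**2 + 6*x - 7)*exp(2*x)/8 + C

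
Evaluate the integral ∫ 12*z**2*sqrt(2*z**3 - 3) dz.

4*(2*z**3 - 3)**(3/2)/3 + C

Let u = 2*z**3 - 3, so du = (6*z**2) dz.
Rewriting, the integral becomes 2·∫ √u du = 2·(2/3)u^(3/2).
Substituting back, u = 2*z**3 - 3.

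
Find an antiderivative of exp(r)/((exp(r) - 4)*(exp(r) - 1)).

Let u = e^r, du = e^r dr.
The integral becomes ∫ du/((u-4)(u-1)); decompose into partial fractions.

log(exp(r) - 4)/3 - log(exp(r) - 1)/3 + C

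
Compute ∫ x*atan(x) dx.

Use integration by parts with u = arctan(x), dv = x dx.
Then du = 1/(x**2 + 1) dx.

x**2*atan(x)/2 - x/2 + atan(x)/2 + C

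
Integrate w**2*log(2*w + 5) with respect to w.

Use integration by parts with u = log(2*w + 5), dv = w**2 dw.
Then du = 2/(2*w + 5) dw and v = w**3/3.

w**3*log(2*w + 5)/3 - w**3/9 + 5*w**2/12 - 25*w/12 + 125*log(2*w + 5)/24 + C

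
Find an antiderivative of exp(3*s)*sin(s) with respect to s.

Let I denote the integral. Integrate by parts with u = sin(s), dv = exp(3*s) ds, so v = exp(3*s)/3: I = exp(3*s)*sin(s)/3 − (1/3)·∫ exp(3*s)*cos(s) ds.
Apply parts again with u = cos(s), dv = exp(3*s) ds: ∫ exp(3*s)*cos(s) ds = exp(3*s)*cos(s)/3 + (1/3)·I. Substituting back brings back I: I = exp(3*s)*sin(s)/3 - exp(3*s)*cos(s)/9 − (1/9)·I.
Solving for I: (1 + 1/9)·I equals the remaining terms, so I = (9/10)·(exp(3*s)*sin(s)/3 - exp(3*s)*cos(s)/9).

3*exp(3*s)*sin(s)/10 - exp(3*s)*cos(s)/10 + C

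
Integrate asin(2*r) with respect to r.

Use integration by parts with u = arcsin(2*r), dv = dr.
Then du = 2/sqrt(-4*r**2 + 1) dr.

r*asin(2*r) + sqrt(-4*r**2 + 1)/2 + C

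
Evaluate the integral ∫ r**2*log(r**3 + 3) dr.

Let u = r**3 + 3, so du = (3*r**2) dr.
The integral becomes (1/3)·∫ log(u) du; integrate by parts with u′=log(u), dv′=du.

r**3*log(r**3 + 3)/3 - r**3/3 + log(r**3 + 3) + C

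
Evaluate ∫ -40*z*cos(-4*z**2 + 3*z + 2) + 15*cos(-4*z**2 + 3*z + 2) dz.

5*sin(-4*z**2 + 3*z + 2) + C

Let u = 4*z**2 - 3*z - 2, so du = (8*z - 3) dz.
Rewriting, the integral becomes -5·∫ cos(u) du = -5·sin(u).
Substituting back, u = 4*z**2 - 3*z - 2.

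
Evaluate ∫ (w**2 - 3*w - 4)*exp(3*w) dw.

Use integration by parts with u = w**2 - 3*w - 4, dv = exp(3*w) dw, so v = exp(3*w)/3.
Apply parts 2 times (tabular method): alternate signs, differentiate u down to 0, integrate dv up.

(9*w**2 - 33*w - 25)*exp(3*w)/27 + C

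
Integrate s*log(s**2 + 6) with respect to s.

s**2*log(s**2 + 6)/2 - s**2/2 + 3*log(s**2 + 6) + C

Let u = s**2 + 6, so du = (2*s) ds.
The integral becomes (1/2)·∫ log(u) du; integrate by parts with u′=log(u), dv′=du.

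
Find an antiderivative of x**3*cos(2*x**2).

x**2*sin(2*x**2)/4 + cos(2*x**2)/8 + C

Let u = x², du = 2x dx; rewrite as (1/2)∫ u^1·cos(2u) du.
Now integrate by parts 1 time.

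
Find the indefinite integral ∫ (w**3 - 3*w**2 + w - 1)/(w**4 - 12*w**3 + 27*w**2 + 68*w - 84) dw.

Factor the denominator: (w - 7)*(w - 6)*(w - 1)*(w + 2).
Partial-fraction decomposition: 23/(216*(w + 2)) - 1/(45*(w - 1)) - 113/(40*(w - 6)) + 101/(27*(w - 7)).
Integrate each term: A/(w−a) contributes A·log|w−a|.

101*log(w - 7)/27 - 113*log(w - 6)/40 - log(w - 1)/45 + 23*log(w + 2)/216 + C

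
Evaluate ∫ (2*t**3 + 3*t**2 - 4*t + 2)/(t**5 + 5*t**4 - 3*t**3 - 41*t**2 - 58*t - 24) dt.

Factor the denominator: (t - 3)*(t + 1)**2*(t + 2)*(t + 4).
Partial-fraction decomposition: -31/(63*(t + 4)) - 3/(5*(t + 2)) + 139/(144*(t + 1)) - 7/(12*(t + 1)**2) + 71/(560*(t - 3)).
Integrate each term; A/(t−a) gives A·log|t−a|; A/(t−a)² gives −A/(t−a).

71*log(t - 3)/560 + 139*log(t + 1)/144 - 3*log(t + 2)/5 - 31*log(t + 4)/63 + 7/(12*t + 12) + C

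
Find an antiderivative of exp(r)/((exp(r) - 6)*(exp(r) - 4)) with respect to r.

Let u = e^r, du = e^r dr.
The integral becomes ∫ du/((u-6)(u-4)); decompose into partial fractions.

log(exp(r) - 6)/2 - log(exp(r) - 4)/2 + C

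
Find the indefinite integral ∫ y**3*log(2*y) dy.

Use integration by parts with u = log(2*y), dv = y**3 dy.
Then du = 1/y dy and v = y**4/4.

y**4*(log(y) + log(2))/4 - y**4/16 + C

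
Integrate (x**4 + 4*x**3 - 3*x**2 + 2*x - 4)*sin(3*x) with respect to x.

Use integration by parts with u = x**4 + 4*x**3 - 3*x**2 + 2*x - 4, dv = sin(3*x) dx, so v = -cos(3*x)/3.
Apply parts 4 times (tabular method): alternate signs, differentiate u down to 0, integrate dv up.

-x**4*cos(3*x)/3 + 4*x**3*sin(3*x)/9 - 4*x**3*cos(3*x)/3 + 4*x**2*sin(3*x)/3 + 13*x**2*cos(3*x)/9 - 26*x*sin(3*x)/27 + 2*x*cos(3*x)/9 - 2*sin(3*x)/27 + 82*cos(3*x)/81 + C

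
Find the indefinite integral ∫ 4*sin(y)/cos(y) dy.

-4*log(cos(y)) + C

Let u = cos(y), so du = (-sin(y)) dy.
Rewriting, the integral becomes -4·∫ 1/u du = -4·log(u).
Substituting back, u = cos(y).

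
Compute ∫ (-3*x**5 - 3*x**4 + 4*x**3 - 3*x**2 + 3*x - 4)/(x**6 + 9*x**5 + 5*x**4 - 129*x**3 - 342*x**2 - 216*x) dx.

Factor the denominator: x*(x - 4)*(x + 1)*(x + 3)**2*(x + 6).
Partial-fraction decomposition: -9223/(1350*(x + 6)) + 1271/(294*(x + 3)) - 169/(63*(x + 3)**2) - 7/(50*(x + 1)) - 453/(1225*(x - 4)) + 1/(54*x).
Integrate each term; A/(x−a) gives A·log|x−a|; A/(x−a)² gives −A/(x−a).

log(x)/54 - 453*log(x - 4)/1225 - 7*log(x + 1)/50 + 1271*log(x + 3)/294 - 9223*log(x + 6)/1350 + 169/(63*x + 189) + C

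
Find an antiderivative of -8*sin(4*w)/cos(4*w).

2*log(cos(4*w)) + C

Let u = cos(4*w), so du = (-4*sin(4*w)) dw.
Rewriting, the integral becomes 2·∫ 1/u du = 2·log(u).
Substituting back, u = cos(4*w).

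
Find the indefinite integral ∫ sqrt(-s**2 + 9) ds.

Substitute s = 3·sin(θ), so ds = 3·cos(θ) dθ and the radical becomes sqrt(-s**2 + 9) = 3·cos(θ) by the Pythagorean identity.
Integrate the resulting trig expression in θ, then back-substitute θ = asin(s/3), sin(θ) = s/3, cos(θ) = sqrt(-s**2 + 9)/3 (absorbing any constant into C).

s*sqrt(-s**2 + 9)/2 + 9*asin(s/3)/2 + C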